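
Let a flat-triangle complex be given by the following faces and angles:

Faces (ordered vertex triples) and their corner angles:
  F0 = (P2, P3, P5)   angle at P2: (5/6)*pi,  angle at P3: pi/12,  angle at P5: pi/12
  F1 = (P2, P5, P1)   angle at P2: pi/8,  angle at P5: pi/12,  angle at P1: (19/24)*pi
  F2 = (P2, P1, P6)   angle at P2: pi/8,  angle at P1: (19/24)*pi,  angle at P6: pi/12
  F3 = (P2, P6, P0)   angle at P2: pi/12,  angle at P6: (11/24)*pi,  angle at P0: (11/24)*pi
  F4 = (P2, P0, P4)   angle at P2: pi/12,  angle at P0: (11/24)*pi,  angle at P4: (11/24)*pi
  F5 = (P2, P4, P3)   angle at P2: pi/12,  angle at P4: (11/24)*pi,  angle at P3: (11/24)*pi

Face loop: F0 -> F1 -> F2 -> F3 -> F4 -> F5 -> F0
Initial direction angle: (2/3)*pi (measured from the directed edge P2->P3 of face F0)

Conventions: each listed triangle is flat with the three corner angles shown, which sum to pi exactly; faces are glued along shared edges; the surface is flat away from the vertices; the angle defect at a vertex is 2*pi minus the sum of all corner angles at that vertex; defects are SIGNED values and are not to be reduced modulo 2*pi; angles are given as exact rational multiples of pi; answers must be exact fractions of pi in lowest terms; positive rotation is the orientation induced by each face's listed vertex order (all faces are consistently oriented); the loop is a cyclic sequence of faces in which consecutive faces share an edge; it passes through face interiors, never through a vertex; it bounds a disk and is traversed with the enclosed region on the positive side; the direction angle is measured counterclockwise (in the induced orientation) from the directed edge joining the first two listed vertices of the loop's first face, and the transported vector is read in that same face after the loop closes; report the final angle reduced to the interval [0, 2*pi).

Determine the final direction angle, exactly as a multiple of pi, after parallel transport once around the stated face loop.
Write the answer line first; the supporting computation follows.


Answer: final direction angle = (4/3)*pi

enclosed vertex P2: corner angles sum to (4/3)*pi, defect = 2*pi - (4/3)*pi = (2/3)*pi
transport around the loop rotates by the sum of enclosed defects; add to the initial angle mod 2*pi
final angle = (2/3)*pi + (2/3)*pi = (4/3)*pi (mod 2*pi)


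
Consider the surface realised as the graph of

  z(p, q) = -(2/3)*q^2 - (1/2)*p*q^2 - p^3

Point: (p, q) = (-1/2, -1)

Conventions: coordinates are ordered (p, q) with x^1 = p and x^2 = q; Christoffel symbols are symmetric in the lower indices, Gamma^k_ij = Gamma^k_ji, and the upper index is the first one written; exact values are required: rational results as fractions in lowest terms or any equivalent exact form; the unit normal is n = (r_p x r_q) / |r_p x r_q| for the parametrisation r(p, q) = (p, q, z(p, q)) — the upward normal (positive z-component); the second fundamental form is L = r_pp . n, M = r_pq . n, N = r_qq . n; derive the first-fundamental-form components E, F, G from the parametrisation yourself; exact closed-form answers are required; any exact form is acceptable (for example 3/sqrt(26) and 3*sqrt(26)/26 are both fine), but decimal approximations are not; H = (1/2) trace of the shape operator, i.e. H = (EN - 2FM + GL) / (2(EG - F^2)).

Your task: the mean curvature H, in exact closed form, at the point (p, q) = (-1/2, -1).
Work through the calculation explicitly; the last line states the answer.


z_p = -5/4, z_q = 5/6, z_pp = 3, z_pq = 1, z_qq = -5/6
E = 41/16, F = -25/24, G = 61/36; answer radicand W^2 = 469/144
unnormalised second-form numerators: l = 3, m = 1, n = -5/6; L = l/sqrt(469/144), and similarly M = m/sqrt(W^2), N = n/sqrt(W^2)
H = (E*n - 2*F*m + G*l) / (2*(EG - F^2)*sqrt(W^2)); E*n - 2*F*m + G*l = 161/32, EG - F^2 = 469/144, so H = (207/268)/sqrt(469/144)

Answer: H = 621*sqrt(469)/31423


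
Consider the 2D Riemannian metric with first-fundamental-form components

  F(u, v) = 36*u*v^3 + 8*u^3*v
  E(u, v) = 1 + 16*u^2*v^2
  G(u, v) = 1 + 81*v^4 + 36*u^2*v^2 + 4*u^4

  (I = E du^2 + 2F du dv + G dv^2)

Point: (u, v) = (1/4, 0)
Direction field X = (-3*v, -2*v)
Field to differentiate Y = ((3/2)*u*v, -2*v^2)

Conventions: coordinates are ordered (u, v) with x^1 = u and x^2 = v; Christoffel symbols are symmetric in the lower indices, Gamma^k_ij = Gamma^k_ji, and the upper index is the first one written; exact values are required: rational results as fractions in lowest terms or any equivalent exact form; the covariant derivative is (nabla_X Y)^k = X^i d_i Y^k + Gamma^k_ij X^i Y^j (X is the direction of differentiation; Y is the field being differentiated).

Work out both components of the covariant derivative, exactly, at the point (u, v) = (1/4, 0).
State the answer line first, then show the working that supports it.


Answer: (nabla_X Y)^u = 0, (nabla_X Y)^v = 0

E = 1, F = 0, G = 65/64 at the point
E_u = 0, E_v = 0, F_u = 0, F_v = 1/8, G_u = 1/4, G_v = 0
EG - F^2 = 65/64;  g^inv = (64/65) * [[65/64, 0], [0, 1]]
first-kind symbols [ij,l] = (1/2)(d_i g_jl + d_j g_il - d_l g_ij): [uu,u] = E_u/2 = 0, [uu,v] = F_u - E_v/2 = 0, [uv,u] = E_v/2 = 0, [uv,v] = G_u/2 = 1/8, [vv,u] = F_v - G_u/2 = 0, [vv,v] = G_v/2 = 0
Gamma^u_ij = (G*[ij,u] - F*[ij,v])/(EG - F^2), Gamma^v_ij = (E*[ij,v] - F*[ij,u])/(EG - F^2)
Gamma_uuu = 0, Gamma_uuv = 0, Gamma_uvv = 0, Gamma_vuu = 0, Gamma_vuv = 8/65, Gamma_vvv = 0
X = (0, 0), Y = (0, 0) at the point


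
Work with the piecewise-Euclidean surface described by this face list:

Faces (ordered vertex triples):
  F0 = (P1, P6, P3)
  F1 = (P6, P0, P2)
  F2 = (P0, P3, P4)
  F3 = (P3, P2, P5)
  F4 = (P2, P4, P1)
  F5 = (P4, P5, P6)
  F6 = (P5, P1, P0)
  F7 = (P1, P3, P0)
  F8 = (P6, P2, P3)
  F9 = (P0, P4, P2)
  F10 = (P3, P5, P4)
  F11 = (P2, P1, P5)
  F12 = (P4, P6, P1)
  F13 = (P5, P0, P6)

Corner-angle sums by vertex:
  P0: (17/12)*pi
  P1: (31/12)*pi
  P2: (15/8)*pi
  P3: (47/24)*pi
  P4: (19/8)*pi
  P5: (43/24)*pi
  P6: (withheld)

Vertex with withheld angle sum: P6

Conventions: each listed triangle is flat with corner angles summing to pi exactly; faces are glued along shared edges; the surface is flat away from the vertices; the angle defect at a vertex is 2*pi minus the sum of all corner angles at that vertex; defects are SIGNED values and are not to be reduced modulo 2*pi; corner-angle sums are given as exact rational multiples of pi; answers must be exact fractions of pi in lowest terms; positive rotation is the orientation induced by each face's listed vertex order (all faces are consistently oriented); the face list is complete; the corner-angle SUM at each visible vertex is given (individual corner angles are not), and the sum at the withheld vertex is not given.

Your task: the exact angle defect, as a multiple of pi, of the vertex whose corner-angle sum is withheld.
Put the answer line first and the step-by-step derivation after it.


Answer: defect(P6) = 0

V = 7, E = 21, F = 14; chi = V - E + F = 0
Gauss-Bonnet: total defect = 2*pi*chi = 0; visible defects sum to 0


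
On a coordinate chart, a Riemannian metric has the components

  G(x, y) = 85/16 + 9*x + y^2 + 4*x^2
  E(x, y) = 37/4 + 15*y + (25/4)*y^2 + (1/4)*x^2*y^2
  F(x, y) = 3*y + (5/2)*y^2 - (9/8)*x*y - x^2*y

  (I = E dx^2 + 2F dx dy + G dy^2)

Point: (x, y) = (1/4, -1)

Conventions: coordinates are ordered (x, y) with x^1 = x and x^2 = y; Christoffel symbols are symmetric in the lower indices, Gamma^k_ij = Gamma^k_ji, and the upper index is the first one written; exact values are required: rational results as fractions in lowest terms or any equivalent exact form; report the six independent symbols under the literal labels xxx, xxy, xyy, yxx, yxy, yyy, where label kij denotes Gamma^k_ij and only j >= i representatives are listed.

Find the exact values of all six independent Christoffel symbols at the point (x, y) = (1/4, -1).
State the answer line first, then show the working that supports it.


Answer: Gamma_xxx = 1253/9256, Gamma_xxy = 12019/4628, Gamma_xyy = -35471/2314, Gamma_yxx = 865/18512, Gamma_yxy = 6203/9256, Gamma_yyy = -1783/4628

E = 33/64, F = -5/32, G = 141/16 at the point
E_x = 1/8, E_y = 79/32, F_x = 13/8, F_y = -75/32, G_x = 11, G_y = -2
EG - F^2 = 1157/256;  g^inv = (256/1157) * [[141/16, 5/32], [5/32, 33/64]]
first-kind symbols [ij,l] = (1/2)(d_i g_jl + d_j g_il - d_l g_ij): [xx,x] = E_x/2 = 1/16, [xx,y] = F_x - E_y/2 = 25/64, [xy,x] = E_y/2 = 79/64, [xy,y] = G_x/2 = 11/2, [yy,x] = F_y - G_x/2 = -251/32, [yy,y] = G_y/2 = -1
Gamma^x_ij = (G*[ij,x] - F*[ij,y])/(EG - F^2), Gamma^y_ij = (E*[ij,y] - F*[ij,x])/(EG - F^2)


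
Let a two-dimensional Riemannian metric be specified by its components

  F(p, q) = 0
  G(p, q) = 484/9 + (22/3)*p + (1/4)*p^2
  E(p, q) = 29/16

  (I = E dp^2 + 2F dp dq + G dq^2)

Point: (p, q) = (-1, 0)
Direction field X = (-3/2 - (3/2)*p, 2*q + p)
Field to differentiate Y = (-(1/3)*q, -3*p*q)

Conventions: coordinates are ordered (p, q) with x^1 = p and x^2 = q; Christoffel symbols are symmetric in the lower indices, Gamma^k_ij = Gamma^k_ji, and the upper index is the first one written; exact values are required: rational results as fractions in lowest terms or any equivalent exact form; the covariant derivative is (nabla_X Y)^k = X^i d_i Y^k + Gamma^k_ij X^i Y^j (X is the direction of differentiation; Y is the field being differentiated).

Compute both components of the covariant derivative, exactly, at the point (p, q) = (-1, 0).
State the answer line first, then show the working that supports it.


Answer: (nabla_X Y)^p = 1/3, (nabla_X Y)^q = -3

E = 29/16, F = 0, G = 1681/36 at the point
E_p = 0, E_q = 0, F_p = 0, F_q = 0, G_p = 41/6, G_q = 0
EG - F^2 = 48749/576;  g^inv = (576/48749) * [[1681/36, 0], [0, 29/16]]
first-kind symbols [ij,l] = (1/2)(d_i g_jl + d_j g_il - d_l g_ij): [pp,p] = E_p/2 = 0, [pp,q] = F_p - E_q/2 = 0, [pq,p] = E_q/2 = 0, [pq,q] = G_p/2 = 41/12, [qq,p] = F_q - G_p/2 = -41/12, [qq,q] = G_q/2 = 0
Gamma^p_ij = (G*[ij,p] - F*[ij,q])/(EG - F^2), Gamma^q_ij = (E*[ij,q] - F*[ij,p])/(EG - F^2)
Gamma_ppp = 0, Gamma_ppq = 0, Gamma_pqq = -164/87, Gamma_qpp = 0, Gamma_qpq = 3/41, Gamma_qqq = 0
X = (0, -1), Y = (0, 0) at the point


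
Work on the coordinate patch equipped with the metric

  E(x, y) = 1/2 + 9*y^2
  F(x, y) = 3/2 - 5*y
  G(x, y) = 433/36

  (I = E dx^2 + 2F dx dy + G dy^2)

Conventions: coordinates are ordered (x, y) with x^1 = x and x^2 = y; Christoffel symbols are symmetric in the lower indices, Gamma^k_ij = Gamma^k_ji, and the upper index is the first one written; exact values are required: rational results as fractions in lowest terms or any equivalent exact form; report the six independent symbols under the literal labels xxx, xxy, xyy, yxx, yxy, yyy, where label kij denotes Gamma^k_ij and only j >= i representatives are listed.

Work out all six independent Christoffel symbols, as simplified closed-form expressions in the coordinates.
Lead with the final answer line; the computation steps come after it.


Answer: Gamma_xxx = (-3240*y^2 + 972*y)/(5994*y^2 + 1080*y + 271), Gamma_xxy = 7794*y/(5994*y^2 + 1080*y + 271), Gamma_xyy = -4330/(5994*y^2 + 1080*y + 271), Gamma_yxx = (-5832*y^3 - 324*y)/(5994*y^2 + 1080*y + 271), Gamma_yxy = (3240*y^2 - 972*y)/(5994*y^2 + 1080*y + 271), Gamma_yyy = (540 - 1800*y)/(5994*y^2 + 1080*y + 271)

E = 1/2 + 9*y^2; F = 3/2 - 5*y; G = 433/36
Gamma^k_ij = (1/2) g^{kl} (d_i g_jl + d_j g_il - d_l g_ij), with g^inv = (1/(EG-F^2)) [[G, -F], [-F, E]]
first partials: E_x = 0, E_y = 18*y, F_x = 0, F_y = -5, G_x = 0, G_y = 0
D = EG - F^2 = 271/72 + 15*y + (333/4)*y^2
expanded: Gamma^x_xx = (G E_x - 2F F_x + F E_y)/(2D), Gamma^x_xy = (G E_y - F G_x)/(2D), Gamma^x_yy = (2G F_y - G G_x - F G_y)/(2D), Gamma^y_xx = (2E F_x - E E_y - F E_x)/(2D), Gamma^y_xy = (E G_x - F E_y)/(2D), Gamma^y_yy = (E G_y - 2F F_y + F G_x)/(2D); substitute and cancel common factors


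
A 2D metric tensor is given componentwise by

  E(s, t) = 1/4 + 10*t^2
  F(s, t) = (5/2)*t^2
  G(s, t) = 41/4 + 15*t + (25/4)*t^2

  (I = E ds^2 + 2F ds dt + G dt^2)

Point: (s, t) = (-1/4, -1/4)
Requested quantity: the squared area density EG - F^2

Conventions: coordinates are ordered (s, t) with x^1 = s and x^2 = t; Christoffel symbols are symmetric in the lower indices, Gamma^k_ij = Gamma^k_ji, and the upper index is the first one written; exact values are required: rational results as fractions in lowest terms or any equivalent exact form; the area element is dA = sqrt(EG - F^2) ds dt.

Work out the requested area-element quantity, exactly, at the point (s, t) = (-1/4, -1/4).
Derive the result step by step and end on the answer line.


E = 7/8, F = 5/32, G = 441/64; EG - F^2 = 6149/1024

Answer: EG - F^2 = 6149/1024


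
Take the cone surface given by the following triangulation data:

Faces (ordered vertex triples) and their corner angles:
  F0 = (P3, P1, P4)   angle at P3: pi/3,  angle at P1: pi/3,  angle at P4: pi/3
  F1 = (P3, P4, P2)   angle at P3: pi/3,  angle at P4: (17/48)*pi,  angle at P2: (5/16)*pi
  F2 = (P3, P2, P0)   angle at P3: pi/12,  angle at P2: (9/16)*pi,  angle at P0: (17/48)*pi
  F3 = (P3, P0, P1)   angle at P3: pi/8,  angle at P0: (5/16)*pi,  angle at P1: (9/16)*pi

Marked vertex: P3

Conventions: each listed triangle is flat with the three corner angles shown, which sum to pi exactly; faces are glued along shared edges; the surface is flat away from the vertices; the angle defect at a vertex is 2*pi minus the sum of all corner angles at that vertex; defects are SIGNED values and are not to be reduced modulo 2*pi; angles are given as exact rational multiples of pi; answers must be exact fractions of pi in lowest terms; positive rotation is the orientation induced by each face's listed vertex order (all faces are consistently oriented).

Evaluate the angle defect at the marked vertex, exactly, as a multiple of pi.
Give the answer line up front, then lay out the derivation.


Answer: defect(P3) = (9/8)*pi

Sum of corner angles at P3: (7/8)*pi
defect = 2*pi - (7/8)*pi


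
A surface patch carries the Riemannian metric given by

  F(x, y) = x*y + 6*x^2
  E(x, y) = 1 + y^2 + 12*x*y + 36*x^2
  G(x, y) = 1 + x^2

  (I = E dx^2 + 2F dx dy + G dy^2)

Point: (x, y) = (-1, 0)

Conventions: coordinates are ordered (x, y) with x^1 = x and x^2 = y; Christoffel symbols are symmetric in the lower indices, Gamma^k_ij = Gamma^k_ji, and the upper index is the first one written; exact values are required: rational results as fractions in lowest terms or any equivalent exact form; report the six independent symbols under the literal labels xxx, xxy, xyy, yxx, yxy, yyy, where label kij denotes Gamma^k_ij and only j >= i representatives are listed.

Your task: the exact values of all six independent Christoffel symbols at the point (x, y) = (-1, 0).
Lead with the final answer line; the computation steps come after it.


Answer: Gamma_xxx = -18/19, Gamma_xxy = -3/19, Gamma_xyy = 0, Gamma_yxx = -3/19, Gamma_yxy = -1/38, Gamma_yyy = 0

E = 37, F = 6, G = 2 at the point
E_x = -72, E_y = -12, F_x = -12, F_y = -1, G_x = -2, G_y = 0
EG - F^2 = 38;  g^inv = (1/38) * [[2, -6], [-6, 37]]
first-kind symbols [ij,l] = (1/2)(d_i g_jl + d_j g_il - d_l g_ij): [xx,x] = E_x/2 = -36, [xx,y] = F_x - E_y/2 = -6, [xy,x] = E_y/2 = -6, [xy,y] = G_x/2 = -1, [yy,x] = F_y - G_x/2 = 0, [yy,y] = G_y/2 = 0
Gamma^x_ij = (G*[ij,x] - F*[ij,y])/(EG - F^2), Gamma^y_ij = (E*[ij,y] - F*[ij,x])/(EG - F^2)


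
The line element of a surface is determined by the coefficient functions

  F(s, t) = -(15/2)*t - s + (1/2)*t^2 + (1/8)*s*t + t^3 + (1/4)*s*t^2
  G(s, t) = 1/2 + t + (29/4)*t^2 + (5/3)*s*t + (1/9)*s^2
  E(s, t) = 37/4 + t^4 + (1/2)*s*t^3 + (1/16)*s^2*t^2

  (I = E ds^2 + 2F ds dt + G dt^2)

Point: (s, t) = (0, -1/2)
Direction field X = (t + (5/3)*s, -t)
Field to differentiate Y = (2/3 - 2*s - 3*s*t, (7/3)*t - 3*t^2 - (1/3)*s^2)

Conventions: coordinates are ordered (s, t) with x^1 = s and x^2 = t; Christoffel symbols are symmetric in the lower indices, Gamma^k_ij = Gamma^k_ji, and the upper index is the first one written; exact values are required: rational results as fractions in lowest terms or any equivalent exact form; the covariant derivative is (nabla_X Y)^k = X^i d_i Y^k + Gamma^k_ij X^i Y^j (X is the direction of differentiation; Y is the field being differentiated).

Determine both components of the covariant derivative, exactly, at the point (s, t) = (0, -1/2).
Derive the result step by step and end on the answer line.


E = 149/16, F = 15/4, G = 29/16 at the point
E_s = -1/16, E_t = -1/2, F_s = -1, F_t = -29/4, G_s = -5/6, G_t = -25/4
EG - F^2 = 721/256;  g^inv = (256/721) * [[29/16, -15/4], [-15/4, 149/16]]
first-kind symbols [ij,l] = (1/2)(d_i g_jl + d_j g_il - d_l g_ij): [ss,s] = E_s/2 = -1/32, [ss,t] = F_s - E_t/2 = -3/4, [st,s] = E_t/2 = -1/4, [st,t] = G_s/2 = -5/12, [tt,s] = F_t - G_s/2 = -41/6, [tt,t] = G_t/2 = -25/8
Gamma^s_ij = (G*[ij,s] - F*[ij,t])/(EG - F^2), Gamma^t_ij = (E*[ij,t] - F*[ij,s])/(EG - F^2)
Gamma_sss = 1411/1442, Gamma_sst = 284/721, Gamma_stt = -512/2163, Gamma_tss = -1758/721, Gamma_tst = -2260/2163, Gamma_ttt = -890/721
X = (-1/2, 1/2), Y = (2/3, -23/12) at the point

Answer: (nabla_X Y)^s = 17117/25956, (nabla_X Y)^t = 85987/25956


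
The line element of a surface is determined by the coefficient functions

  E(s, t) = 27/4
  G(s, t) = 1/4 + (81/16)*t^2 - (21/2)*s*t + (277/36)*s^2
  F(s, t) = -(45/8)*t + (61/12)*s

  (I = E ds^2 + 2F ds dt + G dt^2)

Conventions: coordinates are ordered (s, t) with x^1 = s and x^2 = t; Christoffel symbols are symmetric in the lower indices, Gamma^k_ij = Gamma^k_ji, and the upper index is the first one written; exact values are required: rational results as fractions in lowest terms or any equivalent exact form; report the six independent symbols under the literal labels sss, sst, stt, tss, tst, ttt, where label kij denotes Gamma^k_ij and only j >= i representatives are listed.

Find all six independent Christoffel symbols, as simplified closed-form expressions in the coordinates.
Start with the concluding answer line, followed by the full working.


Answer: Gamma_sss = (-7442*s + 8235*t)/(7516*s^2 - 3942*s*t + 729*t^2 + 486), Gamma_sst = (-33794*s^2 + 60453*s*t - 25515*t^2)/(22548*s^2 - 11826*s*t + 2187*t^2 + 1458), Gamma_stt = (-306916*s^3 + 628236*s^2*t - 86022*s^2 - 487701*s*t^2 + 19683*s*t - 9972*s + 137781*t^3 + 6804*t - 7290)/(135288*s^2 - 70956*s*t + 13122*t^2 + 8748), Gamma_tss = 9882/(7516*s^2 - 3942*s*t + 729*t^2 + 486), Gamma_tst = (14958*s - 10206*t)/(7516*s^2 - 3942*s*t + 729*t^2 + 486), Gamma_ttt = (33794*s^2 - 60453*s*t - 5913*s + 25515*t^2 + 2187*t)/(22548*s^2 - 11826*s*t + 2187*t^2 + 1458)

E = 27/4; F = -(45/8)*t + (61/12)*s; G = 1/4 + (81/16)*t^2 - (21/2)*s*t + (277/36)*s^2
Gamma^k_ij = (1/2) g^{kl} (d_i g_jl + d_j g_il - d_l g_ij), with g^inv = (1/(EG-F^2)) [[G, -F], [-F, E]]
first partials: E_s = 0, E_t = 0, F_s = 61/12, F_t = -45/8, G_s = -(21/2)*t + (277/18)*s, G_t = (81/8)*t - (21/2)*s
D = EG - F^2 = 27/16 + (81/32)*t^2 - (219/16)*s*t + (1879/72)*s^2
expanded: Gamma^s_ss = (G E_s - 2F F_s + F E_t)/(2D), Gamma^s_st = (G E_t - F G_s)/(2D), Gamma^s_tt = (2G F_t - G G_s - F G_t)/(2D), Gamma^t_ss = (2E F_s - E E_t - F E_s)/(2D), Gamma^t_st = (E G_s - F E_t)/(2D), Gamma^t_tt = (E G_t - 2F F_t + F G_s)/(2D); substitute and cancel common factors


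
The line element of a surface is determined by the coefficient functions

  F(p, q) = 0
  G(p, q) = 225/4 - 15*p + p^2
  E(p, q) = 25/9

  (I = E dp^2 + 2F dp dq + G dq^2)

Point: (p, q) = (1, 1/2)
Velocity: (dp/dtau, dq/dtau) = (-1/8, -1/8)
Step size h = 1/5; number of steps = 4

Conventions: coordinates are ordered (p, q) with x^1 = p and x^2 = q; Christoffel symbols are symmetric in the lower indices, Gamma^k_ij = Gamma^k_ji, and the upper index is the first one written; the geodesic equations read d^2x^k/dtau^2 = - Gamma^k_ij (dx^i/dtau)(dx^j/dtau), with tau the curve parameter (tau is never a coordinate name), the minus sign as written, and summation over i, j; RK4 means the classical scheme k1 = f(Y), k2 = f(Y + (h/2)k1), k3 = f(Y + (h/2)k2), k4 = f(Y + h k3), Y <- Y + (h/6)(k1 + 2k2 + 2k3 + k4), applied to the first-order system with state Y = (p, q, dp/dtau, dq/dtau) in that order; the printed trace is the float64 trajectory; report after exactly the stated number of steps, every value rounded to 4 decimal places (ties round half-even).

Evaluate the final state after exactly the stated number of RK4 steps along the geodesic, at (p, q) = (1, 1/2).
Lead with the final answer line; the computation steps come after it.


Answer: p = 0.8885, q = 0.4016, dp/dtau = -0.1535, dq/dtau = -0.1208

f(Y) = (dp/dtau, dq/dtau, -Gamma^p_ij Y'^i Y'^j, -Gamma^q_ij Y'^i Y'^j) with the Gammas evaluated at the stage position; h = 0.200000; intermediate values shown to 6 dp
step 0: p = 1.0000, q = 0.5000, dp/dtau = -0.1250, dq/dtau = -0.1250
step 1:
  k1: at (p, q) = (1.000000, 0.500000), (dp/dtau, dq/dtau) = (-0.125000, -0.125000); Gamma_ppp = 0.000000, Gamma_ppq = 0.000000, Gamma_pqq = 2.340000, Gamma_qpp = 0.000000, Gamma_qpq = -0.153846, Gamma_qqq = 0.000000; k1 = (-0.125000, -0.125000, -0.036563, 0.004808)
  k2: at (p, q) = (0.987500, 0.487500), (dp/dtau, dq/dtau) = (-0.128656, -0.124519); Gamma_ppp = 0.000000, Gamma_ppq = 0.000000, Gamma_pqq = 2.344500, Gamma_qpp = 0.000000, Gamma_qpq = -0.153551, Gamma_qqq = 0.000000; k2 = (-0.128656, -0.124519, -0.036352, 0.004920)
  k3: at (p, q) = (0.987134, 0.487548), (dp/dtau, dq/dtau) = (-0.128635, -0.124508); Gamma_ppp = 0.000000, Gamma_ppq = 0.000000, Gamma_pqq = 2.344632, Gamma_qpp = 0.000000, Gamma_qpq = -0.153542, Gamma_qqq = 0.000000; k3 = (-0.128635, -0.124508, -0.036347, 0.004918)
  k4: at (p, q) = (0.974273, 0.475098), (dp/dtau, dq/dtau) = (-0.132269, -0.124016); Gamma_ppp = 0.000000, Gamma_ppq = 0.000000, Gamma_pqq = 2.349262, Gamma_qpp = 0.000000, Gamma_qpq = -0.153240, Gamma_qqq = 0.000000; k4 = (-0.132269, -0.124016, -0.036132, 0.005027)
  Y <- Y + (h/6)(k1 + 2k2 + 2k3 + k4): p = 0.9743, q = 0.4751, dp/dtau = -0.1323, dq/dtau = -0.1240
step 2:
  k1: at (p, q) = (0.974272, 0.475098), (dp/dtau, dq/dtau) = (-0.132270, -0.124016); Gamma_ppp = 0.000000, Gamma_ppq = 0.000000, Gamma_pqq = 2.349262, Gamma_qpp = 0.000000, Gamma_qpq = -0.153240, Gamma_qqq = 0.000000; k1 = (-0.132270, -0.124016, -0.036132, 0.005027)
  k2: at (p, q) = (0.961045, 0.462696), (dp/dtau, dq/dtau) = (-0.135883, -0.123514); Gamma_ppp = 0.000000, Gamma_ppq = 0.000000, Gamma_pqq = 2.354024, Gamma_qpp = 0.000000, Gamma_qpq = -0.152930, Gamma_qqq = 0.000000; k2 = (-0.135883, -0.123514, -0.035912, 0.005133)
  k3: at (p, q) = (0.960683, 0.462746), (dp/dtau, dq/dtau) = (-0.135861, -0.123503); Gamma_ppp = 0.000000, Gamma_ppq = 0.000000, Gamma_pqq = 2.354154, Gamma_qpp = 0.000000, Gamma_qpq = -0.152921, Gamma_qqq = 0.000000; k3 = (-0.135861, -0.123503, -0.035908, 0.005132)
  k4: at (p, q) = (0.947099, 0.450397), (dp/dtau, dq/dtau) = (-0.139451, -0.122990); Gamma_ppp = 0.000000, Gamma_ppq = 0.000000, Gamma_pqq = 2.359044, Gamma_qpp = 0.000000, Gamma_qpq = -0.152604, Gamma_qqq = 0.000000; k4 = (-0.139451, -0.122990, -0.035684, 0.005235)
  Y <- Y + (h/6)(k1 + 2k2 + 2k3 + k4): p = 0.9471, q = 0.4504, dp/dtau = -0.1395, dq/dtau = -0.1230
step 3:
  k1: at (p, q) = (0.947098, 0.450396), (dp/dtau, dq/dtau) = (-0.139452, -0.122990); Gamma_ppp = 0.000000, Gamma_ppq = 0.000000, Gamma_pqq = 2.359045, Gamma_qpp = 0.000000, Gamma_qpq = -0.152604, Gamma_qqq = 0.000000; k1 = (-0.139452, -0.122990, -0.035684, 0.005235)
  k2: at (p, q) = (0.933153, 0.438097), (dp/dtau, dq/dtau) = (-0.143020, -0.122466); Gamma_ppp = 0.000000, Gamma_ppq = 0.000000, Gamma_pqq = 2.364065, Gamma_qpp = 0.000000, Gamma_qpq = -0.152280, Gamma_qqq = 0.000000; k2 = (-0.143020, -0.122466, -0.035456, 0.005334)
  k3: at (p, q) = (0.932796, 0.438150), (dp/dtau, dq/dtau) = (-0.142997, -0.122456); Gamma_ppp = 0.000000, Gamma_ppq = 0.000000, Gamma_pqq = 2.364193, Gamma_qpp = 0.000000, Gamma_qpq = -0.152272, Gamma_qqq = 0.000000; k3 = (-0.142997, -0.122456, -0.035452, 0.005333)
  k4: at (p, q) = (0.918499, 0.425905), (dp/dtau, dq/dtau) = (-0.146542, -0.121923); Gamma_ppp = 0.000000, Gamma_ppq = 0.000000, Gamma_pqq = 2.369341, Gamma_qpp = 0.000000, Gamma_qpq = -0.151941, Gamma_qqq = 0.000000; k4 = (-0.146542, -0.121923, -0.035221, 0.005429)
  Y <- Y + (h/6)(k1 + 2k2 + 2k3 + k4): p = 0.9185, q = 0.4259, dp/dtau = -0.1465, dq/dtau = -0.1219
step 4:
  k1: at (p, q) = (0.918497, 0.425904), (dp/dtau, dq/dtau) = (-0.146542, -0.121923); Gamma_ppp = 0.000000, Gamma_ppq = 0.000000, Gamma_pqq = 2.369341, Gamma_qpp = 0.000000, Gamma_qpq = -0.151941, Gamma_qqq = 0.000000; k1 = (-0.146542, -0.121923, -0.035221, 0.005429)
  k2: at (p, q) = (0.903843, 0.413712), (dp/dtau, dq/dtau) = (-0.150064, -0.121380); Gamma_ppp = 0.000000, Gamma_ppq = 0.000000, Gamma_pqq = 2.374617, Gamma_qpp = 0.000000, Gamma_qpq = -0.151603, Gamma_qqq = 0.000000; k2 = (-0.150064, -0.121380, -0.034986, 0.005523)
  k3: at (p, q) = (0.903491, 0.413766), (dp/dtau, dq/dtau) = (-0.150041, -0.121371); Gamma_ppp = 0.000000, Gamma_ppq = 0.000000, Gamma_pqq = 2.374743, Gamma_qpp = 0.000000, Gamma_qpq = -0.151595, Gamma_qqq = 0.000000; k3 = (-0.150041, -0.121371, -0.034982, 0.005521)
  k4: at (p, q) = (0.888489, 0.401630), (dp/dtau, dq/dtau) = (-0.153539, -0.120819); Gamma_ppp = 0.000000, Gamma_ppq = 0.000000, Gamma_pqq = 2.380144, Gamma_qpp = 0.000000, Gamma_qpq = -0.151251, Gamma_qqq = 0.000000; k4 = (-0.153539, -0.120819, -0.034744, 0.005612)
  Y <- Y + (h/6)(k1 + 2k2 + 2k3 + k4): p = 0.8885, q = 0.4016, dp/dtau = -0.1535, dq/dtau = -0.1208


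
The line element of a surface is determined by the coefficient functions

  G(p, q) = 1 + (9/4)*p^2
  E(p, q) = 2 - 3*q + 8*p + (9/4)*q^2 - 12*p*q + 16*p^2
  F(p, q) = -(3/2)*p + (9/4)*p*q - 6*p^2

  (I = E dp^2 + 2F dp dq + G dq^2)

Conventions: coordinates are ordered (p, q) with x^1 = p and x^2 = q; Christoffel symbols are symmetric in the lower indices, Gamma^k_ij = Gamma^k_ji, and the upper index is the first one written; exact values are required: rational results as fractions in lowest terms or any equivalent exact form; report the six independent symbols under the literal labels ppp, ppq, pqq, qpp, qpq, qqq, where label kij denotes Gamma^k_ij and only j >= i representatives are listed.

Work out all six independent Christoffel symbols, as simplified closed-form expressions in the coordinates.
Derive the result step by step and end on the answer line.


E = 2 - 3*q + 8*p + (9/4)*q^2 - 12*p*q + 16*p^2; F = -(3/2)*p + (9/4)*p*q - 6*p^2; G = 1 + (9/4)*p^2
Gamma^k_ij = (1/2) g^{kl} (d_i g_jl + d_j g_il - d_l g_ij), with g^inv = (1/(EG-F^2)) [[G, -F], [-F, E]]
first partials: E_p = 8 - 12*q + 32*p, E_q = -3 + (9/2)*q - 12*p, F_p = -3/2 + (9/4)*q - 12*p, F_q = (9/4)*p, G_p = (9/2)*p, G_q = 0
D = EG - F^2 = 2 - 3*q + 8*p + (9/4)*q^2 - 12*p*q + (73/4)*p^2
expanded: Gamma^p_pp = (G E_p - 2F F_p + F E_q)/(2D), Gamma^p_pq = (G E_q - F G_p)/(2D), Gamma^p_qq = (2G F_q - G G_p - F G_q)/(2D), Gamma^q_pp = (2E F_p - E E_q - F E_p)/(2D), Gamma^q_pq = (E G_p - F E_q)/(2D), Gamma^q_qq = (E G_q - 2F F_q + F G_p)/(2D); substitute and cancel common factors

Answer: Gamma_ppp = (64*p - 24*q + 16)/(73*p^2 - 48*p*q + 32*p + 9*q^2 - 12*q + 8), Gamma_ppq = (-24*p + 9*q - 6)/(73*p^2 - 48*p*q + 32*p + 9*q^2 - 12*q + 8), Gamma_pqq = 0, Gamma_qpp = -24*p/(73*p^2 - 48*p*q + 32*p + 9*q^2 - 12*q + 8), Gamma_qpq = 9*p/(73*p^2 - 48*p*q + 32*p + 9*q^2 - 12*q + 8), Gamma_qqq = 0


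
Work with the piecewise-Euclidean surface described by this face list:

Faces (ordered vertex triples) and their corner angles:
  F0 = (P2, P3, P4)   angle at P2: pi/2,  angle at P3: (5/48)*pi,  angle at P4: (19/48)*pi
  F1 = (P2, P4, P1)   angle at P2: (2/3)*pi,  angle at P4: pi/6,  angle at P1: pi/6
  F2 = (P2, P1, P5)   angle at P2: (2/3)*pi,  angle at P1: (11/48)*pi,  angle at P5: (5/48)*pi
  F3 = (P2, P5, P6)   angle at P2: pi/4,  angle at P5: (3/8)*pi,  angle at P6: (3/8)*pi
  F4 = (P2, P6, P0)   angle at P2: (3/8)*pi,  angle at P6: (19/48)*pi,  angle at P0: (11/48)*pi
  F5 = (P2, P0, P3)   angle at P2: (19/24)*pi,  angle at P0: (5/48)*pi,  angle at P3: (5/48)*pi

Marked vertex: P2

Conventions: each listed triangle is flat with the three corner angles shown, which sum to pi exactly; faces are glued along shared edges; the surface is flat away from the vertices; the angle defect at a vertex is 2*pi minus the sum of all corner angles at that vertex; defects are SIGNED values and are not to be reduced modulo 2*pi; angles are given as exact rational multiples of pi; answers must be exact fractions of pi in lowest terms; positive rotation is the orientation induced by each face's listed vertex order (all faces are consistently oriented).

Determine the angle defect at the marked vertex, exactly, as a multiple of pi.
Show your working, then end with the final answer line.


Sum of corner angles at P2: (13/4)*pi
defect = 2*pi - (13/4)*pi

Answer: defect(P2) = (-5/4)*pi


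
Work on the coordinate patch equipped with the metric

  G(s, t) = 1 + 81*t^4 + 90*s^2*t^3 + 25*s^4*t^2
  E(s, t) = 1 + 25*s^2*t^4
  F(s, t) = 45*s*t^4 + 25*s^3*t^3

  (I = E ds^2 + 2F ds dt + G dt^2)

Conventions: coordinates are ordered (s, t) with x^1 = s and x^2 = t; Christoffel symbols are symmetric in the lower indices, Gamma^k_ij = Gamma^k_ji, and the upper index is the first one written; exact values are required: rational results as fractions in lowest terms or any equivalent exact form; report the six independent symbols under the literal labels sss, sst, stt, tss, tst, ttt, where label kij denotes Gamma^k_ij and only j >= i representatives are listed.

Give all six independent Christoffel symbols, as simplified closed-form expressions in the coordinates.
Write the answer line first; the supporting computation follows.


Answer: Gamma_sss = 25*s*t^4/(25*s^4*t^2 + 25*s^2*t^4 + 90*s^2*t^3 + 81*t^4 + 1), Gamma_sst = 50*s^2*t^3/(25*s^4*t^2 + 25*s^2*t^4 + 90*s^2*t^3 + 81*t^4 + 1), Gamma_stt = (25*s^3*t^2 + 90*s*t^3)/(25*s^4*t^2 + 25*s^2*t^4 + 90*s^2*t^3 + 81*t^4 + 1), Gamma_tss = (25*s^2*t^3 + 45*t^4)/(25*s^4*t^2 + 25*s^2*t^4 + 90*s^2*t^3 + 81*t^4 + 1), Gamma_tst = (50*s^3*t^2 + 90*s*t^3)/(25*s^4*t^2 + 25*s^2*t^4 + 90*s^2*t^3 + 81*t^4 + 1), Gamma_ttt = (25*s^4*t + 135*s^2*t^2 + 162*t^3)/(25*s^4*t^2 + 25*s^2*t^4 + 90*s^2*t^3 + 81*t^4 + 1)

E = 1 + 25*s^2*t^4; F = 45*s*t^4 + 25*s^3*t^3; G = 1 + 81*t^4 + 90*s^2*t^3 + 25*s^4*t^2
Gamma^k_ij = (1/2) g^{kl} (d_i g_jl + d_j g_il - d_l g_ij), with g^inv = (1/(EG-F^2)) [[G, -F], [-F, E]]
first partials: E_s = 50*s*t^4, E_t = 100*s^2*t^3, F_s = 45*t^4 + 75*s^2*t^3, F_t = 180*s*t^3 + 75*s^3*t^2, G_s = 180*s*t^3 + 100*s^3*t^2, G_t = 324*t^3 + 270*s^2*t^2 + 50*s^4*t
D = EG - F^2 = 1 + 81*t^4 + 90*s^2*t^3 + 25*s^2*t^4 + 25*s^4*t^2
expanded: Gamma^s_ss = (G E_s - 2F F_s + F E_t)/(2D), Gamma^s_st = (G E_t - F G_s)/(2D), Gamma^s_tt = (2G F_t - G G_s - F G_t)/(2D), Gamma^t_ss = (2E F_s - E E_t - F E_s)/(2D), Gamma^t_st = (E G_s - F E_t)/(2D), Gamma^t_tt = (E G_t - 2F F_t + F G_s)/(2D); substitute and cancel common factors


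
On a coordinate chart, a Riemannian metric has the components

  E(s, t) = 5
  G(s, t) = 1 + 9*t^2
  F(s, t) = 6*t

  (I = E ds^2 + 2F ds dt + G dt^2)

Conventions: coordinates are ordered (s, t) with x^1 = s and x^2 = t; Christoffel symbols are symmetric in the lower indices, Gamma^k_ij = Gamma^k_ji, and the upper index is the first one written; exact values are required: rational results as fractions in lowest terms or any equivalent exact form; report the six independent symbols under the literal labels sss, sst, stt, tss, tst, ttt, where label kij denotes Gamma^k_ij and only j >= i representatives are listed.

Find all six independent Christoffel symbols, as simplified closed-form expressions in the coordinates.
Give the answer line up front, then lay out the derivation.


Answer: Gamma_sss = 0, Gamma_sst = 0, Gamma_stt = 6/(9*t^2 + 5), Gamma_tss = 0, Gamma_tst = 0, Gamma_ttt = 9*t/(9*t^2 + 5)

E = 5; F = 6*t; G = 1 + 9*t^2
Gamma^k_ij = (1/2) g^{kl} (d_i g_jl + d_j g_il - d_l g_ij), with g^inv = (1/(EG-F^2)) [[G, -F], [-F, E]]
first partials: E_s = 0, E_t = 0, F_s = 0, F_t = 6, G_s = 0, G_t = 18*t
D = EG - F^2 = 5 + 9*t^2
expanded: Gamma^s_ss = (G E_s - 2F F_s + F E_t)/(2D), Gamma^s_st = (G E_t - F G_s)/(2D), Gamma^s_tt = (2G F_t - G G_s - F G_t)/(2D), Gamma^t_ss = (2E F_s - E E_t - F E_s)/(2D), Gamma^t_st = (E G_s - F E_t)/(2D), Gamma^t_tt = (E G_t - 2F F_t + F G_s)/(2D); substitute and cancel common factors


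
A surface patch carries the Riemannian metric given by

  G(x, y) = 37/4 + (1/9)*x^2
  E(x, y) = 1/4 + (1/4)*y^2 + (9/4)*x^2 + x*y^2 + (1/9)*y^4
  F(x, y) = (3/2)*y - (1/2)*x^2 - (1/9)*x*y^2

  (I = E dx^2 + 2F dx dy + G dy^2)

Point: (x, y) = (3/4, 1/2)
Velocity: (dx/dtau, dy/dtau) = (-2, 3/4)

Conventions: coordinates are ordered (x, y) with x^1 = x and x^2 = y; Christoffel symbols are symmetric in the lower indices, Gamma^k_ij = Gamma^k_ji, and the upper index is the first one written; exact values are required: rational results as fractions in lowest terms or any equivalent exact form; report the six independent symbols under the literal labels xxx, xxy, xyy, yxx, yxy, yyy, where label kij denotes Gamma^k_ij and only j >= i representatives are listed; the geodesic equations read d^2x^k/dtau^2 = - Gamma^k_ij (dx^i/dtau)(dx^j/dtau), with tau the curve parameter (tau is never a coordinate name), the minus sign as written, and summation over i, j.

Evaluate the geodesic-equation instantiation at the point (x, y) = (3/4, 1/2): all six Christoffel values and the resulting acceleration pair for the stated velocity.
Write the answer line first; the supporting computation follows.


Answer: Gamma_xxx = 120709/112710, Gamma_xxy = 5619/18785, Gamma_xyy = 14304/18785, Gamma_yxx = -129643/676260, Gamma_yxy = -613/112710, Gamma_yyy = -688/18785; accelerations (d^2x/dtau^2, d^2y/dtau^2) = (-42997/11271, 52147/67626)

E = 1021/576, F = 43/96, G = 149/16 at the point
E_x = 29/8, E_y = 19/18, F_x = -7/9, F_y = 17/12, G_x = 1/6, G_y = 0
EG - F^2 = 18785/1152;  g^inv = (1152/18785) * [[149/16, -43/96], [-43/96, 1021/576]]
first-kind symbols [ij,l] = (1/2)(d_i g_jl + d_j g_il - d_l g_ij): [xx,x] = E_x/2 = 29/16, [xx,y] = F_x - E_y/2 = -47/36, [xy,x] = E_y/2 = 19/36, [xy,y] = G_x/2 = 1/12, [yy,x] = F_y - G_x/2 = 4/3, [yy,y] = G_y/2 = 0
Gamma^x_ij = (G*[ij,x] - F*[ij,y])/(EG - F^2), Gamma^y_ij = (E*[ij,y] - F*[ij,x])/(EG - F^2)
Gamma_xxx = 120709/112710, Gamma_xxy = 5619/18785, Gamma_xyy = 14304/18785, Gamma_yxx = -129643/676260, Gamma_yxy = -613/112710, Gamma_yyy = -688/18785
d^2x/dtau^2 = -(Gamma_xxx*(-2)^2 + 2*Gamma_xxy*(-2)*(3/4) + Gamma_xyy*(3/4)^2) = -42997/11271
d^2y/dtau^2 = -(Gamma_yxx*(-2)^2 + 2*Gamma_yxy*(-2)*(3/4) + Gamma_yyy*(3/4)^2) = 52147/67626


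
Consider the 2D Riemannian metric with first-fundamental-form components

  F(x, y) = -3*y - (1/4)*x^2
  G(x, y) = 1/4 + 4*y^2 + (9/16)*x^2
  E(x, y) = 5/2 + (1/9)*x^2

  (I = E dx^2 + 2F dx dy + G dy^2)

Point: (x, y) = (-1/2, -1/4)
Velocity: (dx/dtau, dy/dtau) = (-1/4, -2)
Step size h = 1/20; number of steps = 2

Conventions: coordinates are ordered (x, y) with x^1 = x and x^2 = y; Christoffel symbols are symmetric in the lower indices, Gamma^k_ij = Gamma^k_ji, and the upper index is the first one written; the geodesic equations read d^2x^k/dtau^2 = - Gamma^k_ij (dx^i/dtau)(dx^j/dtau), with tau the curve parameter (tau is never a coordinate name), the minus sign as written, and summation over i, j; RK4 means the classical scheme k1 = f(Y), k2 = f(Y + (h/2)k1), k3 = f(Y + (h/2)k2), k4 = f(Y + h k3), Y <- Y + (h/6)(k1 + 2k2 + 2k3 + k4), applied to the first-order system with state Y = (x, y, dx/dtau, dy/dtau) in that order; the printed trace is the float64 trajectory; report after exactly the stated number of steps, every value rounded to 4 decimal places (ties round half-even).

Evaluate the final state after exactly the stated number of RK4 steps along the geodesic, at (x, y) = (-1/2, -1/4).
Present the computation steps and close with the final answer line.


f(Y) = (dx/dtau, dy/dtau, -Gamma^x_ij Y'^i Y'^j, -Gamma^y_ij Y'^i Y'^j) with the Gammas evaluated at the stage position; h = 0.050000; intermediate values shown to 6 dp
step 0: x = -0.5000, y = -0.2500, dx/dtau = -0.2500, dy/dtau = -2.0000
step 1:
  k1: at (x, y) = (-0.500000, -0.250000), (dx/dtau, dy/dtau) = (-0.250000, -2.000000); Gamma_xxx = -0.180924, Gamma_xxy = 0.168622, Gamma_xyy = -0.919332, Gamma_yxx = 0.584406, Gamma_yxy = -0.619985, Gamma_yyy = -0.574375; k1 = (-0.250000, -2.000000, 3.520013, 2.880961)
  k2: at (x, y) = (-0.506250, -0.300000), (dx/dtau, dy/dtau) = (-0.162000, -1.927976); Gamma_xxx = -0.210259, Gamma_xxy = 0.197038, Gamma_xyy = -0.864671, Gamma_yxx = 0.568693, Gamma_yxy = -0.595993, Gamma_yyy = -0.632752; k2 = (-0.162000, -1.927976, 3.096495, 2.709366)
  k3: at (x, y) = (-0.504050, -0.298199), (dx/dtau, dy/dtau) = (-0.172588, -1.932266); Gamma_xxx = -0.209144, Gamma_xxy = 0.196045, Gamma_xyy = -0.867135, Gamma_yxx = 0.568846, Gamma_yxy = -0.596386, Gamma_yyy = -0.630691; k3 = (-0.172588, -1.932266, 3.113053, 2.735608)
  k4: at (x, y) = (-0.508629, -0.346613), (dx/dtau, dy/dtau) = (-0.094347, -1.863220); Gamma_xxx = -0.235288, Gamma_xxy = 0.220648, Gamma_xyy = -0.811090, Gamma_yxx = 0.552184, Gamma_yxy = -0.572174, Gamma_yyy = -0.679737; k4 = (-0.094347, -1.863220, 2.740290, 2.556017)
  Y <- Y + (h/6)(k1 + 2k2 + 2k3 + k4): x = -0.5084, y = -0.3465, dx/dtau = -0.0943, dy/dtau = -1.8639
step 2:
  k1: at (x, y) = (-0.508446, -0.346531), (dx/dtau, dy/dtau) = (-0.094338, -1.863942); Gamma_xxx = -0.235236, Gamma_xxy = 0.220605, Gamma_xyy = -0.811222, Gamma_yxx = 0.552177, Gamma_yxy = -0.572175, Gamma_yyy = -0.679659; k1 = (-0.094338, -1.863942, 2.742923, 2.557637)
  k2: at (x, y) = (-0.510804, -0.393129), (dx/dtau, dy/dtau) = (-0.025765, -1.800001); Gamma_xxx = -0.258139, Gamma_xxy = 0.241514, Gamma_xyy = -0.755373, Gamma_yxx = 0.535000, Gamma_yxy = -0.548205, Gamma_yyy = -0.720131; k2 = (-0.025765, -1.800001, 2.425183, 2.383723)
  k3: at (x, y) = (-0.509090, -0.391531), (dx/dtau, dy/dtau) = (-0.033709, -1.804349); Gamma_xxx = -0.257282, Gamma_xxy = 0.240794, Gamma_xyy = -0.757597, Gamma_yxx = 0.535274, Gamma_yxy = -0.548674, Gamma_yyy = -0.718894; k3 = (-0.033709, -1.804349, 2.437490, 2.406622)
  k4: at (x, y) = (-0.510131, -0.436748), (dx/dtau, dy/dtau) = (0.027536, -1.743611); Gamma_xxx = -0.277470, Gamma_xxy = 0.258639, Gamma_xyy = -0.702232, Gamma_yxx = 0.518009, Gamma_yxy = -0.525284, Gamma_yyy = -0.752630; k4 = (0.027536, -1.743611, 2.159959, 2.237298)
  Y <- Y + (h/6)(k1 + 2k2 + 2k3 + k4): x = -0.5100, y = -0.4367, dx/dtau = 0.0276, dy/dtau = -1.7441

Answer: x = -0.5100, y = -0.4367, dx/dtau = 0.0276, dy/dtau = -1.7441


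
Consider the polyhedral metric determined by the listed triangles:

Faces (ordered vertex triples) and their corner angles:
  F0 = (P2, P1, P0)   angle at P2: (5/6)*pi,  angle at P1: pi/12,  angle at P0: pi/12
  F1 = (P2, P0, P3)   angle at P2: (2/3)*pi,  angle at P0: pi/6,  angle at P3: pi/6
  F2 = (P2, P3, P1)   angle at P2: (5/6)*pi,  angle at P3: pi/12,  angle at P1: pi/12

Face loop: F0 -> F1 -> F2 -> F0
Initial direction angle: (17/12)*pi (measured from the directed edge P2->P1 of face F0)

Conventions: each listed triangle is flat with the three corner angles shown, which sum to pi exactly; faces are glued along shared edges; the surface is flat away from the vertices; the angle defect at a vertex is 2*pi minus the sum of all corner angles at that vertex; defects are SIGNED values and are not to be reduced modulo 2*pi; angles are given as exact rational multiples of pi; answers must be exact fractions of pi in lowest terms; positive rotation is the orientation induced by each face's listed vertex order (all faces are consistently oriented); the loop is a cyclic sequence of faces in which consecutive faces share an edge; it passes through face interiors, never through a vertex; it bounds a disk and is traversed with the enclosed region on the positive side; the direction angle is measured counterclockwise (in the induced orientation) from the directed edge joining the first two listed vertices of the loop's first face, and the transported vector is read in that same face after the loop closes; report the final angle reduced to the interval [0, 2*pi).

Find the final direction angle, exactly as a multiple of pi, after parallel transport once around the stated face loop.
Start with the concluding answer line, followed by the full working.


Answer: final direction angle = (13/12)*pi

enclosed vertex P2: corner angles sum to (7/3)*pi, defect = 2*pi - (7/3)*pi = -pi/3
transport around the loop rotates by the sum of enclosed defects; add to the initial angle mod 2*pi
final angle = (17/12)*pi - pi/3 = (13/12)*pi (mod 2*pi)
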